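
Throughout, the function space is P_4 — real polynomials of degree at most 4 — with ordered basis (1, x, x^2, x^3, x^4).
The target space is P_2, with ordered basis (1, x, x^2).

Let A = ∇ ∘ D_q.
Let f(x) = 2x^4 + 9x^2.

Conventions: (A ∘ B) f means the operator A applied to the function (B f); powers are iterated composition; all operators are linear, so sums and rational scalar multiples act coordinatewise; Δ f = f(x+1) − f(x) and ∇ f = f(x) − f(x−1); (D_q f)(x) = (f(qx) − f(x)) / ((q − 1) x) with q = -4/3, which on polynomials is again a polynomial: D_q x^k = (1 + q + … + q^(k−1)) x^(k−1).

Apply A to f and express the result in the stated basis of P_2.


g(x) = -(50/9)x^2 + (50/9)x - 131/27

D_q f = -(50/27)x^3 - 3x
∇ D_q f = -(50/9)x^2 + (50/9)x - 131/27


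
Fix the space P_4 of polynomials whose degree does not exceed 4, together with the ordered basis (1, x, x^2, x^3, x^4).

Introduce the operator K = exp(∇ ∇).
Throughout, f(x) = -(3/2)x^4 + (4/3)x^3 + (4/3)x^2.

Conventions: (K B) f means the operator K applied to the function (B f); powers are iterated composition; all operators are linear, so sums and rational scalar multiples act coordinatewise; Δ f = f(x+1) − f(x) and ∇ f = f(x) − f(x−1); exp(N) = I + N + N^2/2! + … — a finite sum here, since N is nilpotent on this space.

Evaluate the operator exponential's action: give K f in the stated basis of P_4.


the image equals g(x) = -(3/2)x^4 + (4/3)x^3 - (50/3)x^2 + 44x - 133/3

order-1 term: -18x^2 + 44x - 79/3
order-2 term: -18
the series for exp(∇ ∇) f terminates at order 2
exp(∇ ∇) f = -(3/2)x^4 + (4/3)x^3 - (50/3)x^2 + 44x - 133/3


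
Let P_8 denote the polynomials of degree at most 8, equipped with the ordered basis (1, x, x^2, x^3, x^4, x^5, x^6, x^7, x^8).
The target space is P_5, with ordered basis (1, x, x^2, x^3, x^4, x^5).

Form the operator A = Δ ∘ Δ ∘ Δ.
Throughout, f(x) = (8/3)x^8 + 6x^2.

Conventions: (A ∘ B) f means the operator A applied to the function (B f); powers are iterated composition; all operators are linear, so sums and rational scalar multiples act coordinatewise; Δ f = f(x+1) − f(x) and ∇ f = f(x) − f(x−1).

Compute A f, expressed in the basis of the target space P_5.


the result is g(x) = 896x^5 + 6720x^4 + 22400x^3 + 40320x^2 + 38528x + 15456

Δ f = (64/3)x^7 + (224/3)x^6 + (448/3)x^5 + (560/3)x^4 + (448/3)x^3 + (224/3)x^2 + (100/3)x + 26/3
Δ Δ f = (448/3)x^6 + 896x^5 + (7840/3)x^4 + 4480x^3 + (13888/3)x^2 + 2688x + 2068/3
Δ Δ Δ f = 896x^5 + 6720x^4 + 22400x^3 + 40320x^2 + 38528x + 15456


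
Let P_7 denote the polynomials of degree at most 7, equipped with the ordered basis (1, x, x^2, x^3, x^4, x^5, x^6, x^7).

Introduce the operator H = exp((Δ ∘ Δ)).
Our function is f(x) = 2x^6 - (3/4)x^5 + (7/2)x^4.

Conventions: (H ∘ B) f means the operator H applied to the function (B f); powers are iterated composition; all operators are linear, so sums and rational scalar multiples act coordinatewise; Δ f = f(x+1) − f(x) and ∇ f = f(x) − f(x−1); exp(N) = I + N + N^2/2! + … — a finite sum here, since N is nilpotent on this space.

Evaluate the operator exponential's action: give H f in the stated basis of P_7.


order-1 term: 60x^4 + 225x^3 + 417x^2 + (783/2)x + 301/2
order-2 term: 360x^2 + 1395x + 1512
order-3 term: 240
the series for exp((Δ ∘ Δ)) f terminates at order 3
exp((Δ ∘ Δ)) f = 2x^6 - (3/4)x^5 + (127/2)x^4 + 225x^3 + 777x^2 + (3573/2)x + 3805/2

g(x) = 2x^6 - (3/4)x^5 + (127/2)x^4 + 225x^3 + 777x^2 + (3573/2)x + 3805/2


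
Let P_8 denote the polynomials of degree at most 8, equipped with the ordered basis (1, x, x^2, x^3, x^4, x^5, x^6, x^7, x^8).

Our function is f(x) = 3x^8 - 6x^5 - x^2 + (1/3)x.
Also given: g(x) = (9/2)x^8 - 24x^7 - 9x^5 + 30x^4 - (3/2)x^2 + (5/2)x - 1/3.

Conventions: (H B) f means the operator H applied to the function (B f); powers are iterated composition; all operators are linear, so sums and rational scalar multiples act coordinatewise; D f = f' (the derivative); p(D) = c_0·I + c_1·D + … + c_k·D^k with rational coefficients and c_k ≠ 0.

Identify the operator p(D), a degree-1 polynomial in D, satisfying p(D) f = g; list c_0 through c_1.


c_0 = 3/2, c_1 = -1

D^0 f = 3x^8 - 6x^5 - x^2 + (1/3)x
D^1 f = 24x^7 - 30x^4 - 2x + 1/3
matching coefficients of g against c_0 f + c_1 Df + … from the top degree down determines the c_i
solution: c_0 = 3/2, c_1 = -1


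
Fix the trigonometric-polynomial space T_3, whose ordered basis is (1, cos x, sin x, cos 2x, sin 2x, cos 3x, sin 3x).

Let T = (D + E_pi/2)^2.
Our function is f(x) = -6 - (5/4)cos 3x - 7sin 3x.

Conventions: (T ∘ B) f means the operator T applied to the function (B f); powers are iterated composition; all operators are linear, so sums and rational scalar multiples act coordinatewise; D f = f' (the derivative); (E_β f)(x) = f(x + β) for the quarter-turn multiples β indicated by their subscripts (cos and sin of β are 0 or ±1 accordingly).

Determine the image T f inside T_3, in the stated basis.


the image equals g(x) = -6 + 5cos 3x + 28sin 3x

D f = -21cos 3x + (15/4)sin 3x
E_pi/2 f = -6 + 7cos 3x - (5/4)sin 3x
(D + E_pi/2) f = -6 - 14cos 3x + (5/2)sin 3x
D (D + E_pi/2) f = (15/2)cos 3x + 42sin 3x
E_pi/2 (D + E_pi/2) f = -6 - (5/2)cos 3x - 14sin 3x
(D + E_pi/2) (D + E_pi/2) f = -6 + 5cos 3x + 28sin 3x


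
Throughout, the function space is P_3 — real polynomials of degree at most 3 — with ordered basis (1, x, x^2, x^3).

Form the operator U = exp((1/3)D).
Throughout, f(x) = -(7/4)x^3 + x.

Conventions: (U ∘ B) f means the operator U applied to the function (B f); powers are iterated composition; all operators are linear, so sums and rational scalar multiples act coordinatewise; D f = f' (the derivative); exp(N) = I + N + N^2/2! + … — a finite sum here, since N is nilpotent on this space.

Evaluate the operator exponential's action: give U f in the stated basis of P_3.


order-1 term: -(7/4)x^2 + 1/3
order-2 term: -(7/12)x
order-3 term: -7/108
the series for exp((1/3)D) f terminates at order 3
exp((1/3)D) f = -(7/4)x^3 - (7/4)x^2 + (5/12)x + 29/108

the result is g(x) = -(7/4)x^3 - (7/4)x^2 + (5/12)x + 29/108


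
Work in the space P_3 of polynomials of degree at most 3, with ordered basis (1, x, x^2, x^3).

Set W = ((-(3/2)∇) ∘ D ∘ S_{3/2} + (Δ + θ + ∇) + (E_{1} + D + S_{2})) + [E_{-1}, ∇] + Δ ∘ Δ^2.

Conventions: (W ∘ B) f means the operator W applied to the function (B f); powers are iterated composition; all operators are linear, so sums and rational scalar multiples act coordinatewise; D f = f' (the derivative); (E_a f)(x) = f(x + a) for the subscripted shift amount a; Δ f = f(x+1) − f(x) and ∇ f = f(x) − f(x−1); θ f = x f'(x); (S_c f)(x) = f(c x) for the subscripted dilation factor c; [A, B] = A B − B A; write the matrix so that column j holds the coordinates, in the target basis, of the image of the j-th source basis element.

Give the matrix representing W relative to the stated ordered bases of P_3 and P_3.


the matrix is [[2, 4, -23/4, 387/16]; [0, 4, 8, -219/8]; [0, 0, 7, 12]; [0, 0, 0, 12]] (rows listed top to bottom)

image of 1: 2
image of x: 4x + 4
image of x^2: 7x^2 + 8x - 23/4
image of x^3: 12x^3 + 12x^2 - (219/8)x + 387/16
each image's coordinates form column j of the matrix


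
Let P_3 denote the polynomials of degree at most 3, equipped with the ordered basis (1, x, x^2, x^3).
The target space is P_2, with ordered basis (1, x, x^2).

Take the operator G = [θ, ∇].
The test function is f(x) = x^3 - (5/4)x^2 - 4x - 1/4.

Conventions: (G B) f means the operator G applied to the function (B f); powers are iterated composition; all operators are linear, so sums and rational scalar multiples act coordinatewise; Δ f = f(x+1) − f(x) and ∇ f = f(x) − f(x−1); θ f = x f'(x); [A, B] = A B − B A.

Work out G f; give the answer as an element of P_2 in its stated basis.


the result is g(x) = -3x^2 + (17/2)x - 3/2

∇ f = 3x^2 - (11/2)x - 7/4
θ ∇ f = 6x^2 - (11/2)x
θ f = 3x^3 - (5/2)x^2 - 4x
∇ θ f = 9x^2 - 14x + 3/2
[θ, ∇] f = -3x^2 + (17/2)x - 3/2


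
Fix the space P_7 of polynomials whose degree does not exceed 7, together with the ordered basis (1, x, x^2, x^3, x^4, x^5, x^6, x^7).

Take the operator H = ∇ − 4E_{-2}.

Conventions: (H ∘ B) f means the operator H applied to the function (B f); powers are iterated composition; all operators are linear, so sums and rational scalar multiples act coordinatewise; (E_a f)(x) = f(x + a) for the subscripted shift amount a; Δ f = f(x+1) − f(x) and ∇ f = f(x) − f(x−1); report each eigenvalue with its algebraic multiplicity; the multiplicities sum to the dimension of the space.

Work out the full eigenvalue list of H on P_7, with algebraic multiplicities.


λ = -4 (multiplicity 8)

image of 1: -4
image of x: -4x + 9
image of x^2: -4x^2 + 18x - 17
image of x^3: -4x^3 + 27x^2 - 51x + 33
image of x^4: -4x^4 + 36x^3 - 102x^2 + 132x - 65
image of x^5: -4x^5 + 45x^4 - 170x^3 + 330x^2 - 325x + 129
image of x^6: -4x^6 + 54x^5 - 255x^4 + 660x^3 - 975x^2 + 774x - 257
image of x^7: -4x^7 + 63x^6 - 357x^5 + 1155x^4 - 2275x^3 + 2709x^2 - 1799x + 513
the matrix is upper triangular; its diagonal is (-4, -4, -4, -4, -4, -4, -4, -4)
for a triangular matrix the eigenvalues are the diagonal entries, with algebraic multiplicity their repetition count


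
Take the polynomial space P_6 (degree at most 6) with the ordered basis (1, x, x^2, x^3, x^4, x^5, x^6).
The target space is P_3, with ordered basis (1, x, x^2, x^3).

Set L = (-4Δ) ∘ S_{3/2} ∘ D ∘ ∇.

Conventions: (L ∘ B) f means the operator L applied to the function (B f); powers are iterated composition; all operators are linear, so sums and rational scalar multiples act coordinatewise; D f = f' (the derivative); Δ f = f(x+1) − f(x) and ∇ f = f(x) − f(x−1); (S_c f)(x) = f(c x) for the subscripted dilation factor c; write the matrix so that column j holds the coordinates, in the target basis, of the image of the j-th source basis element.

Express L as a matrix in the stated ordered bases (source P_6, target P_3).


image of 1: 0
image of x: 0
image of x^2: 0
image of x^3: -36
image of x^4: -216x - 36
image of x^5: -810x^2 - 270x - 120
image of x^6: -2430x^3 - 1215x^2 - 1080x - 315/2
each image's coordinates form column j of the matrix

the matrix is [[0, 0, 0, -36, -36, -120, -315/2]; [0, 0, 0, 0, -216, -270, -1080]; [0, 0, 0, 0, 0, -810, -1215]; [0, 0, 0, 0, 0, 0, -2430]] (rows listed top to bottom)


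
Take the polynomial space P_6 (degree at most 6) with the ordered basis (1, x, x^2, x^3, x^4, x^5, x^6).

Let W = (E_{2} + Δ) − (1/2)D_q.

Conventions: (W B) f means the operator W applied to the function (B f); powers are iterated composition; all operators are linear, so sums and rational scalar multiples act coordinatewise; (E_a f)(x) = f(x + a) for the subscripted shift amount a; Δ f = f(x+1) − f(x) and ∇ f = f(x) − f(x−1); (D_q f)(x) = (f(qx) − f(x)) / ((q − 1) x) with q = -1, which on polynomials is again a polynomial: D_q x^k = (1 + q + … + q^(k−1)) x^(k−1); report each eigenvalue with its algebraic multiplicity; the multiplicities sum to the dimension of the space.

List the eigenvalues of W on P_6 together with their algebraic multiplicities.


λ = 1 (multiplicity 7)

image of 1: 1
image of x: x + 5/2
image of x^2: x^2 + 6x + 5
image of x^3: x^3 + (17/2)x^2 + 15x + 9
image of x^4: x^4 + 12x^3 + 30x^2 + 36x + 17
image of x^5: x^5 + (29/2)x^4 + 50x^3 + 90x^2 + 85x + 33
image of x^6: x^6 + 18x^5 + 75x^4 + 180x^3 + 255x^2 + 198x + 65
the matrix is upper triangular; its diagonal is (1, 1, 1, 1, 1, 1, 1)
for a triangular matrix the eigenvalues are the diagonal entries, with algebraic multiplicity their repetition count


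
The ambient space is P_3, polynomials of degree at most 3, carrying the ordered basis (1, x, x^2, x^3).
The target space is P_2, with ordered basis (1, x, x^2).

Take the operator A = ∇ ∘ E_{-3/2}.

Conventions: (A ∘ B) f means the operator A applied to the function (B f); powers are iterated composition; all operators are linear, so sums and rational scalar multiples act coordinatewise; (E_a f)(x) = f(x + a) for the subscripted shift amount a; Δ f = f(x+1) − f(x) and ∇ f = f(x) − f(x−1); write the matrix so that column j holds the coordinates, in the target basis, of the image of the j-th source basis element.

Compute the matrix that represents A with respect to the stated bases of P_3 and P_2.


the matrix is [[0, 1, -4, 49/4]; [0, 0, 2, -12]; [0, 0, 0, 3]] (rows listed top to bottom)

image of 1: 0
image of x: 1
image of x^2: 2x - 4
image of x^3: 3x^2 - 12x + 49/4
each image's coordinates form column j of the matrix


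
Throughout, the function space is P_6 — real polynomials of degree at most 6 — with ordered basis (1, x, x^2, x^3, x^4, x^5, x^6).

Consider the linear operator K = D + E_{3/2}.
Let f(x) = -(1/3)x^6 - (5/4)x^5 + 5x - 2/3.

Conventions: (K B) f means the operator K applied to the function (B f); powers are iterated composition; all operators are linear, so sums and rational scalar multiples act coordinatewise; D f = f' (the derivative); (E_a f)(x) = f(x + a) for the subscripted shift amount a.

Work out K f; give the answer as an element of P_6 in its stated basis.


D f = -2x^5 - (25/4)x^4 + 5
E_{3/2} f = -(1/3)x^6 - (17/4)x^5 - (165/8)x^4 - (405/8)x^3 - (135/2)x^2 - (2677/64)x - 2479/384
(D + E_{3/2}) f = -(1/3)x^6 - (25/4)x^5 - (215/8)x^4 - (405/8)x^3 - (135/2)x^2 - (2677/64)x - 559/384

the result is g(x) = -(1/3)x^6 - (25/4)x^5 - (215/8)x^4 - (405/8)x^3 - (135/2)x^2 - (2677/64)x - 559/384


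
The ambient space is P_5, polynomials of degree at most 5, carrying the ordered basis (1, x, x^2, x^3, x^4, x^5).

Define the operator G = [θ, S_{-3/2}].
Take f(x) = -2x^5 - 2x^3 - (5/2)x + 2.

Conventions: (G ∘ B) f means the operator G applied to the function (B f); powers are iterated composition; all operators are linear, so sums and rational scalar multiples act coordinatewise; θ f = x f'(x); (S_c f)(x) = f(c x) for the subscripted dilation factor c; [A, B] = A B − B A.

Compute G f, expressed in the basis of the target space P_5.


S_{-3/2} f = (243/16)x^5 + (27/4)x^3 + (15/4)x + 2
θ S_{-3/2} f = (1215/16)x^5 + (81/4)x^3 + (15/4)x
θ f = -10x^5 - 6x^3 - (5/2)x
S_{-3/2} θ f = (1215/16)x^5 + (81/4)x^3 + (15/4)x
[θ, S_{-3/2}] f = 0

the image equals g(x) = 0


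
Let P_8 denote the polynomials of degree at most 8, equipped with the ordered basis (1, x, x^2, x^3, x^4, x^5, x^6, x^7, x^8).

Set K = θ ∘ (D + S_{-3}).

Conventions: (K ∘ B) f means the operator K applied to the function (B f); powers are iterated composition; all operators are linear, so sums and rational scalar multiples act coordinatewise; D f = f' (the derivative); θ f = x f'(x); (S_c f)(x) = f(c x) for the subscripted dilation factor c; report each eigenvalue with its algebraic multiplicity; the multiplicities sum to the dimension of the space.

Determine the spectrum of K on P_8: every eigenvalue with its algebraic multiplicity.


λ = -15309 (multiplicity 1), λ = -1215 (multiplicity 1), λ = -81 (multiplicity 1), λ = -3 (multiplicity 1), λ = 0 (multiplicity 1), λ = 18 (multiplicity 1), λ = 324 (multiplicity 1), λ = 4374 (multiplicity 1), λ = 52488 (multiplicity 1)

image of 1: 0
image of x: -3x
image of x^2: 18x^2 + 2x
image of x^3: -81x^3 + 6x^2
image of x^4: 324x^4 + 12x^3
image of x^5: -1215x^5 + 20x^4
image of x^6: 4374x^6 + 30x^5
image of x^7: -15309x^7 + 42x^6
image of x^8: 52488x^8 + 56x^7
the matrix is upper triangular; its diagonal is (0, -3, 18, -81, 324, -1215, 4374, -15309, 52488)
for a triangular matrix the eigenvalues are the diagonal entries, with algebraic multiplicity their repetition count


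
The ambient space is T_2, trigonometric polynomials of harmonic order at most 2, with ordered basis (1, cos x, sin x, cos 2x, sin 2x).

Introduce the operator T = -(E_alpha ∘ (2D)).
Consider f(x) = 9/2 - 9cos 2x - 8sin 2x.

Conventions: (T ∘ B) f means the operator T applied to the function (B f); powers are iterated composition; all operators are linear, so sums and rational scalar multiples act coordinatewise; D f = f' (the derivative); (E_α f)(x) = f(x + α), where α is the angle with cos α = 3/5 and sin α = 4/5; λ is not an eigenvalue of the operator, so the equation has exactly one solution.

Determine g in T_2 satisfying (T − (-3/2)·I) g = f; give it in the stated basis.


g(x) = 3 - (3910/2977)cos 2x - (5280/2977)sin 2x

write g with unknown coordinates in the stated basis and equate coefficients in (T − (-3/2)·I) g = f
solving from the highest basis element down gives g = 3 - (3910/2977)cos 2x - (5280/2977)sin 2x
check: T g = -(20928/2977)cos 2x - (15896/2977)sin 2x
so T g − (-3/2)·g = 9/2 - 9cos 2x - 8sin 2x = f ✓


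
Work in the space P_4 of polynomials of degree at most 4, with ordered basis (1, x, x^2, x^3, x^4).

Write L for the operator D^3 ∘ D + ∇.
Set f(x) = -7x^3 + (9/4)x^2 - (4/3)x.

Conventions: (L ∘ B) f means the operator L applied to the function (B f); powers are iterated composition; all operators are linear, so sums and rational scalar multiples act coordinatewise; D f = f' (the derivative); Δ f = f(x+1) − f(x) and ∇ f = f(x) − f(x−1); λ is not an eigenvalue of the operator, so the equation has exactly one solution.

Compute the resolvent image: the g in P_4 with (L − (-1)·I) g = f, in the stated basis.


the result is g(x) = -7x^3 + (93/4)x^2 - (413/6)x + 1189/12

write g with unknown coordinates in the stated basis and equate coefficients in (L − (-1)·I) g = f
solving from the highest basis element down gives g = -7x^3 + (93/4)x^2 - (413/6)x + 1189/12
check: L g = -21x^2 + (135/2)x - 1189/12
so L g − (-1)·g = -7x^3 + (9/4)x^2 - (4/3)x = f ✓


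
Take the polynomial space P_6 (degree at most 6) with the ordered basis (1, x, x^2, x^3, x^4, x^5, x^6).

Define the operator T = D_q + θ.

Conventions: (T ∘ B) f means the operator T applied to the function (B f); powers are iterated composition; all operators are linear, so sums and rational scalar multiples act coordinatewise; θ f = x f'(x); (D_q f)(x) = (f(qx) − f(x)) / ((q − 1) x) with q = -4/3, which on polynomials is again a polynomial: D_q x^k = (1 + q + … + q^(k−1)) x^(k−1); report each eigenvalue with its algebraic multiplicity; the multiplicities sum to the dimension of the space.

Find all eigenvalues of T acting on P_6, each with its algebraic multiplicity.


λ = 0 (multiplicity 1), λ = 1 (multiplicity 1), λ = 2 (multiplicity 1), λ = 3 (multiplicity 1), λ = 4 (multiplicity 1), λ = 5 (multiplicity 1), λ = 6 (multiplicity 1)

image of 1: 0
image of x: x + 1
image of x^2: 2x^2 - (1/3)x
image of x^3: 3x^3 + (13/9)x^2
image of x^4: 4x^4 - (25/27)x^3
image of x^5: 5x^5 + (181/81)x^4
image of x^6: 6x^6 - (481/243)x^5
the matrix is upper triangular; its diagonal is (0, 1, 2, 3, 4, 5, 6)
for a triangular matrix the eigenvalues are the diagonal entries, with algebraic multiplicity their repetition count


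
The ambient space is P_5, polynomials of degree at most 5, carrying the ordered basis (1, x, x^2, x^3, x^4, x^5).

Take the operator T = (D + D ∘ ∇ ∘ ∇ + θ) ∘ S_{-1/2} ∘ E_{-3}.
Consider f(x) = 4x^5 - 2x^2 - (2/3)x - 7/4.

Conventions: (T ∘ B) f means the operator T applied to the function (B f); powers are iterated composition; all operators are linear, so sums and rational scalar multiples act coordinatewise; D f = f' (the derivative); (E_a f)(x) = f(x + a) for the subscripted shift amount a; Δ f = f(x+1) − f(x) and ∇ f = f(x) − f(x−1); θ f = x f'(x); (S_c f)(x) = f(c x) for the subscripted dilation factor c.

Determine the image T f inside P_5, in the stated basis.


g(x) = -(5/8)x^5 - (125/8)x^4 - 150x^3 - (1367/2)x^2 - (4295/3)x - 12053/12

E_{-3} f = 4x^5 - 60x^4 + 360x^3 - 1082x^2 + (4894/3)x - 3959/4
S_{-1/2} E_{-3} f = -(1/8)x^5 - (15/4)x^4 - 45x^3 - (541/2)x^2 - (2447/3)x - 3959/4
D (S_{-1/2} ∘ E_{-3}) f = -(5/8)x^4 - 15x^3 - 135x^2 - 541x - 2447/3
∇ (S_{-1/2} ∘ E_{-3}) f = -(5/8)x^4 - (55/4)x^3 - (455/4)x^2 - (3363/8)x - 14077/24
∇ ∇ (S_{-1/2} ∘ E_{-3}) f = -(5/2)x^3 - (75/2)x^2 - (755/4)x - 1279/4
D ∇ ∇ (S_{-1/2} ∘ E_{-3}) f = -(15/2)x^2 - 75x - 755/4
θ (S_{-1/2} ∘ E_{-3}) f = -(5/8)x^5 - 15x^4 - 135x^3 - 541x^2 - (2447/3)x
(D + D ∘ ∇ ∘ ∇ + θ) (S_{-1/2} ∘ E_{-3}) f = -(5/8)x^5 - (125/8)x^4 - 150x^3 - (1367/2)x^2 - (4295/3)x - 12053/12


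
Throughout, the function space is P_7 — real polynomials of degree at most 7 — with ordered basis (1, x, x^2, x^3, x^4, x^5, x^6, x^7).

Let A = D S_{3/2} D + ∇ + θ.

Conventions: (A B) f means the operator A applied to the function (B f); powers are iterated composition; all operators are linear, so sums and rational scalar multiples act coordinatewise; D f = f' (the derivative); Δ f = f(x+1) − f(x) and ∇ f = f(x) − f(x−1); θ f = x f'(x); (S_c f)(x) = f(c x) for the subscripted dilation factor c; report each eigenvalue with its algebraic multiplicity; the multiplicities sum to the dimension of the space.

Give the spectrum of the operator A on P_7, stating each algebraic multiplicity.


λ = 0 (multiplicity 1), λ = 1 (multiplicity 1), λ = 2 (multiplicity 1), λ = 3 (multiplicity 1), λ = 4 (multiplicity 1), λ = 5 (multiplicity 1), λ = 6 (multiplicity 1), λ = 7 (multiplicity 1)

image of 1: 0
image of x: x + 1
image of x^2: 2x^2 + 2x + 2
image of x^3: 3x^3 + 3x^2 + (21/2)x + 1
image of x^4: 4x^4 + 4x^3 + (69/2)x^2 + 4x - 1
image of x^5: 5x^5 + 5x^4 + (365/4)x^3 + 10x^2 - 5x + 1
image of x^6: 6x^6 + 6x^5 + (3405/16)x^4 + 20x^3 - 15x^2 + 6x - 1
image of x^7: 7x^7 + 7x^6 + (14637/32)x^5 + 35x^4 - 35x^3 + 21x^2 - 7x + 1
the matrix is upper triangular; its diagonal is (0, 1, 2, 3, 4, 5, 6, 7)
for a triangular matrix the eigenvalues are the diagonal entries, with algebraic multiplicity their repetition count


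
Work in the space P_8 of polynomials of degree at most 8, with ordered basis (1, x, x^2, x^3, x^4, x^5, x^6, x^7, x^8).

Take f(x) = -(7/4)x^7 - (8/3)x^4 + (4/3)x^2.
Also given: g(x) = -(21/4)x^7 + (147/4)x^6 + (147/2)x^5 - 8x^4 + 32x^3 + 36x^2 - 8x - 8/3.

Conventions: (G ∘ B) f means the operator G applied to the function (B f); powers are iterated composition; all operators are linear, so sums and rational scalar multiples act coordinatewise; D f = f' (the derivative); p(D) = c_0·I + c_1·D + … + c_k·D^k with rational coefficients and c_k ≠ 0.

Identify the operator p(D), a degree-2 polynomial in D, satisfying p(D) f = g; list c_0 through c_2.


p(D) = 3·I − 3·D − D^2, i.e. c_0 = 3, c_1 = -3, c_2 = -1

D^0 f = -(7/4)x^7 - (8/3)x^4 + (4/3)x^2
D^1 f = -(49/4)x^6 - (32/3)x^3 + (8/3)x
D^2 f = -(147/2)x^5 - 32x^2 + 8/3
matching coefficients of g against c_0 f + c_1 Df + … from the top degree down determines the c_i
solution: c_0 = 3, c_1 = -3, c_2 = -1


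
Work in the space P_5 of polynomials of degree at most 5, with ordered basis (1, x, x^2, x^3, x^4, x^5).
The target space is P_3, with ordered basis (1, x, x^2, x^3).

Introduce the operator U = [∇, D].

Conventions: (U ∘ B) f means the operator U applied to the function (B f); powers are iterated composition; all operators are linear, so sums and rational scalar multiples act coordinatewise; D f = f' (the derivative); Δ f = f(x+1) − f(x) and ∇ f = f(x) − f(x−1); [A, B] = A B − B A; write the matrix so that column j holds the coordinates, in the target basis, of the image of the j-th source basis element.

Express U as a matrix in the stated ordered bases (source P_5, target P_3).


image of 1: 0
image of x: 0
image of x^2: 0
image of x^3: 0
image of x^4: 0
image of x^5: 0
each image's coordinates form column j of the matrix

the matrix is [[0, 0, 0, 0, 0, 0]; [0, 0, 0, 0, 0, 0]; [0, 0, 0, 0, 0, 0]; [0, 0, 0, 0, 0, 0]] (rows listed top to bottom)


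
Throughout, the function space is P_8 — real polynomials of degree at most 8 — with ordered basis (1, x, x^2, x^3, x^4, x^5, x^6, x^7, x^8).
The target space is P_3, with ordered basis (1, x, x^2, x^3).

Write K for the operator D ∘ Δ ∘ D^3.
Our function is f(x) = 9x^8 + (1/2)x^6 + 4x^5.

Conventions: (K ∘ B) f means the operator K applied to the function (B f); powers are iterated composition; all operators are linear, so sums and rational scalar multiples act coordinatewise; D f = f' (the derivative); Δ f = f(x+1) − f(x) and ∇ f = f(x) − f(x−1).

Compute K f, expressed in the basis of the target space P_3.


D f = 72x^7 + 3x^5 + 20x^4
D D f = 504x^6 + 15x^4 + 80x^3
D D D f = 3024x^5 + 60x^3 + 240x^2
Δ D^3 f = 15120x^4 + 30240x^3 + 30420x^2 + 15780x + 3324
D Δ D^3 f = 60480x^3 + 90720x^2 + 60840x + 15780

the image equals g(x) = 60480x^3 + 90720x^2 + 60840x + 15780


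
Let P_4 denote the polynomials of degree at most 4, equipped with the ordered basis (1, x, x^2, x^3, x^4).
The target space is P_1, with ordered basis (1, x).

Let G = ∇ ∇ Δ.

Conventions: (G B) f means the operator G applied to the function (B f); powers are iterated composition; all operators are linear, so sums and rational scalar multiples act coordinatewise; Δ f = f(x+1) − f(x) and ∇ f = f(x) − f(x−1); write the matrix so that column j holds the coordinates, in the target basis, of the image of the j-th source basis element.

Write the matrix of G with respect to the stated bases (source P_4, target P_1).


the matrix is [[0, 0, 0, 6, -12]; [0, 0, 0, 0, 24]] (rows listed top to bottom)

image of 1: 0
image of x: 0
image of x^2: 0
image of x^3: 6
image of x^4: 24x - 12
each image's coordinates form column j of the matrix


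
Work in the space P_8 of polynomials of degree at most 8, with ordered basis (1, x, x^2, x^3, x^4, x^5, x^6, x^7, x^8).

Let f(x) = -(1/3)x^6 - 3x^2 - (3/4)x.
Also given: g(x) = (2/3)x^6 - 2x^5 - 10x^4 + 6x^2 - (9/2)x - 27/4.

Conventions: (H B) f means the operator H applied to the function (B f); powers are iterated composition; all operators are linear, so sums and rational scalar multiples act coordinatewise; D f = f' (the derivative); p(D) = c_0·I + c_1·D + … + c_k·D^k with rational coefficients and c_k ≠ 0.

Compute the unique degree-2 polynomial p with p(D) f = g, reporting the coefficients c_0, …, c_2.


p(D) = -2·I + D + D^2, i.e. c_0 = -2, c_1 = 1, c_2 = 1

D^0 f = -(1/3)x^6 - 3x^2 - (3/4)x
D^1 f = -2x^5 - 6x - 3/4
D^2 f = -10x^4 - 6
matching coefficients of g against c_0 f + c_1 Df + … from the top degree down determines the c_i
solution: c_0 = -2, c_1 = 1, c_2 = 1


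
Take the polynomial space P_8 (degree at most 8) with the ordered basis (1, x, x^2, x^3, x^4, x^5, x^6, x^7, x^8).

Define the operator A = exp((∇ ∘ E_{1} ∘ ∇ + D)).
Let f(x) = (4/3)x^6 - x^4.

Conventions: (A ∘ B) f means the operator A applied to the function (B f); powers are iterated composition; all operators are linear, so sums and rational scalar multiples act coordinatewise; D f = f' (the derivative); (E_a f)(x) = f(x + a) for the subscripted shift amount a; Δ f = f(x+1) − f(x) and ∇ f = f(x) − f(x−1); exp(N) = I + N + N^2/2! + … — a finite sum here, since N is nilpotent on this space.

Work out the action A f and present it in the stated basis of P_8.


the result is g(x) = (4/3)x^6 + 8x^5 + 59x^4 + (548/3)x^3 + 522x^2 + 700x + 537

order-1 term: 8x^5 + 40x^4 - 4x^3 + 28x^2 + 2/3
order-2 term: 20x^4 + 160x^3 + 234x^2 + 56x + 68
order-3 term: (80/3)x^3 + 240x^2 + 476x + 188
order-4 term: 20x^2 + 160x + 239
order-5 term: 8x + 40
order-6 term: 4/3
the series for exp((∇ ∘ E_{1} ∘ ∇ + D)) f terminates at order 6
exp((∇ ∘ E_{1} ∘ ∇ + D)) f = (4/3)x^6 + 8x^5 + 59x^4 + (548/3)x^3 + 522x^2 + 700x + 537


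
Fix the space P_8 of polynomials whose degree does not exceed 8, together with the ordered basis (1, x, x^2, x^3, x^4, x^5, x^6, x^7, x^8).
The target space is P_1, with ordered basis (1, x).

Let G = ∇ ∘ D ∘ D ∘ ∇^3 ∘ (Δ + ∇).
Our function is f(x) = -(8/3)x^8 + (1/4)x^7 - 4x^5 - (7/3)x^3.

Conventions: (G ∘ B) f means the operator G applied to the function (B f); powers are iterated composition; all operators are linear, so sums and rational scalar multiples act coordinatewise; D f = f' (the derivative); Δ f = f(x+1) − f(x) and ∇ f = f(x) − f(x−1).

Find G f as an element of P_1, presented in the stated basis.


the image equals g(x) = -215040x + 432600

Δ f = -(64/3)x^7 - (875/12)x^6 - (1729/12)x^5 - (2375/12)x^4 - (2167/12)x^3 - (1397/12)x^2 - (559/12)x - 35/4
∇ f = -(64/3)x^7 + (917/12)x^6 - (1855/12)x^5 + (2105/12)x^4 - (1417/12)x^3 + (395/12)x^2 + (47/12)x - 41/12
(Δ + ∇) f = -(128/3)x^7 + (7/2)x^6 - (896/3)x^5 - (45/2)x^4 - (896/3)x^3 - (167/2)x^2 - (128/3)x - 73/6
∇ (Δ + ∇) f = -(896/3)x^6 + 917x^5 - (18235/6)x^4 + 4460x^3 - (28177/6)x^2 + 2452x - 3481/6
∇ ∇ (Δ + ∇) f = -1792x^5 + 9065x^4 - 27300x^3 + 45265x^2 - 41306x + 15863
∇ ∇ ∇ (Δ + ∇) f = -8960x^4 + 54180x^3 - 154210x^2 + 217650x - 124728
D (∇^3 ∘ (Δ + ∇)) f = -35840x^3 + 162540x^2 - 308420x + 217650
D D (∇^3 ∘ (Δ + ∇)) f = -107520x^2 + 325080x - 308420
∇ D D (∇^3 ∘ (Δ + ∇)) f = -215040x + 432600


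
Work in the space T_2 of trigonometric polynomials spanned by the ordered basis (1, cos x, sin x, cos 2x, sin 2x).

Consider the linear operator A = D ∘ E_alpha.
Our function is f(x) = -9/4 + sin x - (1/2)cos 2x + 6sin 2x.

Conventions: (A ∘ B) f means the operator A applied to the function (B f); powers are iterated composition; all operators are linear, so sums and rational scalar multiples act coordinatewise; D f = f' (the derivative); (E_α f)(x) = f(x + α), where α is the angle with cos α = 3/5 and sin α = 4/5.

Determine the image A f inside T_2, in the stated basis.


g(x) = (3/5)cos x - (4/5)sin x - (12/5)cos 2x - (59/5)sin 2x

E_alpha f = -9/4 + (4/5)cos x + (3/5)sin x + (59/10)cos 2x - (6/5)sin 2x
D E_alpha f = (3/5)cos x - (4/5)sin x - (12/5)cos 2x - (59/5)sin 2x


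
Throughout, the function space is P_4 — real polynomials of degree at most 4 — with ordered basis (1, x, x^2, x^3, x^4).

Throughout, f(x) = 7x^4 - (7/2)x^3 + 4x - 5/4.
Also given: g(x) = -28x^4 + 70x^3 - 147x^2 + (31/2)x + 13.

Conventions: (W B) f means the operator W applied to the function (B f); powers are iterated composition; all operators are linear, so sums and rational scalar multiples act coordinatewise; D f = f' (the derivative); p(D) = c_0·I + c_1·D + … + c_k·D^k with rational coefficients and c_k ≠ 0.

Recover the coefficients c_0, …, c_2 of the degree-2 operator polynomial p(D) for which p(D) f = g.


D^0 f = 7x^4 - (7/2)x^3 + 4x - 5/4
D^1 f = 28x^3 - (21/2)x^2 + 4
D^2 f = 84x^2 - 21x
matching coefficients of g against c_0 f + c_1 Df + … from the top degree down determines the c_i
solution: c_0 = -4, c_1 = 2, c_2 = -3/2

c_0 = -4, c_1 = 2, c_2 = -3/2


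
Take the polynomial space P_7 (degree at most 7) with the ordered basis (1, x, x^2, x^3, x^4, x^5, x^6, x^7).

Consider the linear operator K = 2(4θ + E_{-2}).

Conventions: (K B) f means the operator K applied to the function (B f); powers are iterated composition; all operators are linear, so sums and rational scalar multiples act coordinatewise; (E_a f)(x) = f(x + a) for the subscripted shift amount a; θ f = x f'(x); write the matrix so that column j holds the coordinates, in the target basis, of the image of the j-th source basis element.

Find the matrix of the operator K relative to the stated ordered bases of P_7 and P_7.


the matrix is [[2, -4, 8, -16, 32, -64, 128, -256]; [0, 10, -8, 24, -64, 160, -384, 896]; [0, 0, 18, -12, 48, -160, 480, -1344]; [0, 0, 0, 26, -16, 80, -320, 1120]; [0, 0, 0, 0, 34, -20, 120, -560]; [0, 0, 0, 0, 0, 42, -24, 168]; [0, 0, 0, 0, 0, 0, 50, -28]; [0, 0, 0, 0, 0, 0, 0, 58]] (rows listed top to bottom)

image of 1: 2
image of x: 10x - 4
image of x^2: 18x^2 - 8x + 8
image of x^3: 26x^3 - 12x^2 + 24x - 16
image of x^4: 34x^4 - 16x^3 + 48x^2 - 64x + 32
image of x^5: 42x^5 - 20x^4 + 80x^3 - 160x^2 + 160x - 64
image of x^6: 50x^6 - 24x^5 + 120x^4 - 320x^3 + 480x^2 - 384x + 128
image of x^7: 58x^7 - 28x^6 + 168x^5 - 560x^4 + 1120x^3 - 1344x^2 + 896x - 256
each image's coordinates form column j of the matrix


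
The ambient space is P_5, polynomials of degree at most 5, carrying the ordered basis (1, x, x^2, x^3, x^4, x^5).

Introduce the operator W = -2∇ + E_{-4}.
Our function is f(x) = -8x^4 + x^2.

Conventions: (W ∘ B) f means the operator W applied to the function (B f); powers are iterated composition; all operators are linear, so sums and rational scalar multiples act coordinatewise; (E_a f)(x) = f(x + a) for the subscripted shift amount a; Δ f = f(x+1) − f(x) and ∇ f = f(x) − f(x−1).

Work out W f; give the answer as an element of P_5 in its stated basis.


g(x) = -8x^4 + 192x^3 - 863x^2 + 2100x - 2046

∇ f = -32x^3 + 48x^2 - 30x + 7
(-2∇) f = 64x^3 - 96x^2 + 60x - 14
E_{-4} f = -8x^4 + 128x^3 - 767x^2 + 2040x - 2032
(-2∇ + E_{-4}) f = -8x^4 + 192x^3 - 863x^2 + 2100x - 2046


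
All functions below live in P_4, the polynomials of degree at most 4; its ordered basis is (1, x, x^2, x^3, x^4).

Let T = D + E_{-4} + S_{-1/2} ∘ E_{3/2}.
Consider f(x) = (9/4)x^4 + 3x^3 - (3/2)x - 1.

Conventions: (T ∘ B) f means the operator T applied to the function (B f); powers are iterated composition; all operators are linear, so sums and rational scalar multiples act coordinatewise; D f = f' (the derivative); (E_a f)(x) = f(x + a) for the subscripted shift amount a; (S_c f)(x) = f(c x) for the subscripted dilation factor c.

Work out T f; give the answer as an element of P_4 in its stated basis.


the result is g(x) = (153/64)x^4 - (417/16)x^3 + (6399/32)x^2 - (7329/16)x + 25969/64

D f = 9x^3 + 9x^2 - 3/2
E_{-4} f = (9/4)x^4 - 33x^3 + 180x^2 - (867/2)x + 389
E_{3/2} f = (9/4)x^4 + (33/2)x^3 + (351/8)x^2 + (393/8)x + 1169/64
S_{-1/2} E_{3/2} f = (9/64)x^4 - (33/16)x^3 + (351/32)x^2 - (393/16)x + 1169/64
(D + E_{-4} + S_{-1/2} ∘ E_{3/2}) f = (153/64)x^4 - (417/16)x^3 + (6399/32)x^2 - (7329/16)x + 25969/64


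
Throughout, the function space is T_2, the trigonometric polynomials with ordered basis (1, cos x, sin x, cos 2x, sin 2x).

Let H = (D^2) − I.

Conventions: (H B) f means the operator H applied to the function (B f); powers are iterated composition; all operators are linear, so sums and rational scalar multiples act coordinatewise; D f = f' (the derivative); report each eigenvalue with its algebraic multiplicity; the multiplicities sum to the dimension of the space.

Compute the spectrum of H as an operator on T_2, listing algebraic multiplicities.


λ = -5 (multiplicity 2), λ = -2 (multiplicity 2), λ = -1 (multiplicity 1)

image of 1: -1
image of cos x: -2cos x
image of sin x: -2sin x
image of cos 2x: -5cos 2x
image of sin 2x: -5sin 2x
the matrix is diagonal; its diagonal is (-1, -2, -2, -5, -5)
for a triangular matrix the eigenvalues are the diagonal entries, with algebraic multiplicity their repetition count


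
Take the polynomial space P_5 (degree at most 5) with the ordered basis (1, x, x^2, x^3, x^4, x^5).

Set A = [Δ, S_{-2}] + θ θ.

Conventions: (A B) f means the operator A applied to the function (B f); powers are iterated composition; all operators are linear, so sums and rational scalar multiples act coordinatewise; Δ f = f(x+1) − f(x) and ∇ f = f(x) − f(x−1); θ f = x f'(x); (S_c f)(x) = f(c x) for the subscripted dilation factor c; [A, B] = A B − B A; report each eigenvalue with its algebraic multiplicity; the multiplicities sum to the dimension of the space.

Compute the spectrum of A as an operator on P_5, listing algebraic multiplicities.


λ = 0 (multiplicity 1), λ = 1 (multiplicity 1), λ = 4 (multiplicity 1), λ = 9 (multiplicity 1), λ = 16 (multiplicity 1), λ = 25 (multiplicity 1)

image of 1: 0
image of x: x - 3
image of x^2: 4x^2 + 12x + 3
image of x^3: 9x^3 - 36x^2 - 18x - 9
image of x^4: 16x^4 + 96x^3 + 72x^2 + 72x + 15
image of x^5: 25x^5 - 240x^4 - 240x^3 - 360x^2 - 150x - 33
the matrix is upper triangular; its diagonal is (0, 1, 4, 9, 16, 25)
for a triangular matrix the eigenvalues are the diagonal entries, with algebraic multiplicity their repetition count


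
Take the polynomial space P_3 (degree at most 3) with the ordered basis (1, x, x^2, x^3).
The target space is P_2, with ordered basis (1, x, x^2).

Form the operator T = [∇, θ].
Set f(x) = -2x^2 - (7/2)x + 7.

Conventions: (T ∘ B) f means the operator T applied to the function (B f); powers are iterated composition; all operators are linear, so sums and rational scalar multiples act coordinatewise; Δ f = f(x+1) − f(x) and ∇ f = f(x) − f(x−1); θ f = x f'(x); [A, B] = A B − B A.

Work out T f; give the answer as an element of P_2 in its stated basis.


θ f = -4x^2 - (7/2)x
∇ θ f = -8x + 1/2
∇ f = -4x - 3/2
θ ∇ f = -4x
[∇, θ] f = -4x + 1/2

g(x) = -4x + 1/2


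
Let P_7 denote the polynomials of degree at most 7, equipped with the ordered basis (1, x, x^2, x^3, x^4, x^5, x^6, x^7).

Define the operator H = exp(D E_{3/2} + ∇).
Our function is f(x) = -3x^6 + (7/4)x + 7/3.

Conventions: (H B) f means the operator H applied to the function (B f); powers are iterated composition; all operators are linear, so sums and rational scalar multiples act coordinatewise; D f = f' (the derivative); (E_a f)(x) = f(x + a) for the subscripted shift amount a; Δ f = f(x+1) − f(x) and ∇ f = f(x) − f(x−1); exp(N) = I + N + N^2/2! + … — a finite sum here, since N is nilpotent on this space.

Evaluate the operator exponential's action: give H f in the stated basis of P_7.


order-1 term: -36x^5 - 90x^4 - 465x^3 - (1125/2)x^2 - (3789/8)x - 2083/16
order-2 term: -180x^4 - 720x^3 - 3330x^2 - 5040x - 30993/8
order-3 term: -480x^3 - 2160x^2 - 7740x - 8190
order-4 term: -720x^2 - 2880x - 5880
order-5 term: -576x - 1440
order-6 term: -192
the series for exp(D E_{3/2} + ∇) f terminates at order 6
exp(D E_{3/2} + ∇) f = -3x^6 - 36x^5 - 270x^4 - 1665x^3 - (13545/2)x^2 - (133663/8)x - 945791/48

g(x) = -3x^6 - 36x^5 - 270x^4 - 1665x^3 - (13545/2)x^2 - (133663/8)x - 945791/48


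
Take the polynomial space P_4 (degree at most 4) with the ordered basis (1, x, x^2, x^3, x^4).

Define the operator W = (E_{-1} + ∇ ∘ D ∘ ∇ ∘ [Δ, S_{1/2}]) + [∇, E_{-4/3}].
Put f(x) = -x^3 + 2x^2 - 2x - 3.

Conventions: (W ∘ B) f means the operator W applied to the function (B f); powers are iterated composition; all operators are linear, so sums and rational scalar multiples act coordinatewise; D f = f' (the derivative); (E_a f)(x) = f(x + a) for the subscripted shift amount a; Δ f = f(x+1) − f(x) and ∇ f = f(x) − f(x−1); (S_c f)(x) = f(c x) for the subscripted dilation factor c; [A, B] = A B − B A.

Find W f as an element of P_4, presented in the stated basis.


g(x) = -x^3 + 5x^2 - 9x + 2

E_{-1} f = -x^3 + 5x^2 - 9x + 2
S_{1/2} f = -(1/8)x^3 + (1/2)x^2 - x - 3
Δ S_{1/2} f = -(3/8)x^2 + (5/8)x - 5/8
Δ f = -3x^2 + x - 1
S_{1/2} Δ f = -(3/4)x^2 + (1/2)x - 1
[Δ, S_{1/2}] f = (3/8)x^2 + (1/8)x + 3/8
∇ [Δ, S_{1/2}] f = (3/4)x - 1/4
D ∇ [Δ, S_{1/2}] f = 3/4
∇ D ∇ [Δ, S_{1/2}] f = 0
(E_{-1} + ∇ ∘ D ∘ ∇ ∘ [Δ, S_{1/2}]) f = -x^3 + 5x^2 - 9x + 2
E_{-4/3} f = -x^3 + 6x^2 - (38/3)x + 151/27
∇ E_{-4/3} f = -3x^2 + 15x - 59/3
∇ f = -3x^2 + 7x - 5
E_{-4/3} ∇ f = -3x^2 + 15x - 59/3
[∇, E_{-4/3}] f = 0
((E_{-1} + ∇ ∘ D ∘ ∇ ∘ [Δ, S_{1/2}]) + [∇, E_{-4/3}]) f = -x^3 + 5x^2 - 9x + 2


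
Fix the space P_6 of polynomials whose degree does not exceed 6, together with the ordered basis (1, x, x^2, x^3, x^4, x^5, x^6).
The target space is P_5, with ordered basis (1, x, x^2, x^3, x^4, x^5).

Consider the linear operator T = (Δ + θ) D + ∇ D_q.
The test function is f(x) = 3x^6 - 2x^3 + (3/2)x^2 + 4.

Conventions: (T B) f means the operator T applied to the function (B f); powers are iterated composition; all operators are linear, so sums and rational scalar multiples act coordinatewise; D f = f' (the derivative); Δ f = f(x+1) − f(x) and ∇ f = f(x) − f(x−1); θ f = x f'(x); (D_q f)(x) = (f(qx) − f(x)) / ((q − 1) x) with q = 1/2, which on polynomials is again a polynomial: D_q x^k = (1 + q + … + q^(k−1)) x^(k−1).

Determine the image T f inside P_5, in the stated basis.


g(x) = 90x^5 + (3825/32)x^4 + (1935/16)x^3 + (3633/16)x^2 + (1423/32)x + 853/32

D f = 18x^5 - 6x^2 + 3x
Δ D f = 90x^4 + 180x^3 + 180x^2 + 78x + 15
θ D f = 90x^5 - 12x^2 + 3x
(Δ + θ) D f = 90x^5 + 90x^4 + 180x^3 + 168x^2 + 81x + 15
D_q f = (189/32)x^5 - (7/2)x^2 + (9/4)x
∇ D_q f = (945/32)x^4 - (945/16)x^3 + (945/16)x^2 - (1169/32)x + 373/32
((Δ + θ) D + ∇ D_q) f = 90x^5 + (3825/32)x^4 + (1935/16)x^3 + (3633/16)x^2 + (1423/32)x + 853/32
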